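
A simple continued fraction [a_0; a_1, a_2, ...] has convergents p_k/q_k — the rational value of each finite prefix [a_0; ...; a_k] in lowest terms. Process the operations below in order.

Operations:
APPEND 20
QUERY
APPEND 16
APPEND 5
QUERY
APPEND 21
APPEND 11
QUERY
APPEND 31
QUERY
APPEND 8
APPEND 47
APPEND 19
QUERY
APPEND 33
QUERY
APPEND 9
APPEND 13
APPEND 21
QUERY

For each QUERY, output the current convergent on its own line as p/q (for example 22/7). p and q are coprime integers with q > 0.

APPEND 20: p_0 = 20·1 + 0 = 20, q_0 = 20·0 + 1 = 1 → 20/1
APPEND 16: p_1 = 16·20 + 1 = 321, q_1 = 16·1 + 0 = 16 → 321/16
APPEND 5: p_2 = 5·321 + 20 = 1625, q_2 = 5·16 + 1 = 81 → 1625/81
APPEND 21: p_3 = 21·1625 + 321 = 34446, q_3 = 21·81 + 16 = 1717 → 34446/1717
APPEND 11: p_4 = 11·34446 + 1625 = 380531, q_4 = 11·1717 + 81 = 18968 → 380531/18968
APPEND 31: p_5 = 31·380531 + 34446 = 11830907, q_5 = 31·18968 + 1717 = 589725 → 11830907/589725
APPEND 8: p_6 = 8·11830907 + 380531 = 95027787, q_6 = 8·589725 + 18968 = 4736768 → 95027787/4736768
APPEND 47: p_7 = 47·95027787 + 11830907 = 4478136896, q_7 = 47·4736768 + 589725 = 223217821 → 4478136896/223217821
APPEND 19: p_8 = 19·4478136896 + 95027787 = 85179628811, q_8 = 19·223217821 + 4736768 = 4245875367 → 85179628811/4245875367
APPEND 33: p_9 = 33·85179628811 + 4478136896 = 2815405887659, q_9 = 33·4245875367 + 223217821 = 140337104932 → 2815405887659/140337104932
APPEND 9: p_10 = 9·2815405887659 + 85179628811 = 25423832617742, q_10 = 9·140337104932 + 4245875367 = 1267279819755 → 25423832617742/1267279819755
APPEND 13: p_11 = 13·25423832617742 + 2815405887659 = 333325229918305, q_11 = 13·1267279819755 + 140337104932 = 16614974761747 → 333325229918305/16614974761747
APPEND 21: p_12 = 21·333325229918305 + 25423832617742 = 7025253660902147, q_12 = 21·16614974761747 + 1267279819755 = 350181749816442 → 7025253660902147/350181749816442

20/1
1625/81
380531/18968
11830907/589725
85179628811/4245875367
2815405887659/140337104932
7025253660902147/350181749816442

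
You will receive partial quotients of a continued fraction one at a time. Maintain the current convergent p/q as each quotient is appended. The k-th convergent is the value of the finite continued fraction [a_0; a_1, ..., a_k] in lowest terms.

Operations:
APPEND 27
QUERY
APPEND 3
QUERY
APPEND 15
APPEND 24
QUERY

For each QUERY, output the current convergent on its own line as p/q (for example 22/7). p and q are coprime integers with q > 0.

27/1
82/3
30250/1107

APPEND 27: p_0 = 27·1 + 0 = 27, q_0 = 27·0 + 1 = 1 → 27/1
APPEND 3: p_1 = 3·27 + 1 = 82, q_1 = 3·1 + 0 = 3 → 82/3
APPEND 15: p_2 = 15·82 + 27 = 1257, q_2 = 15·3 + 1 = 46 → 1257/46
APPEND 24: p_3 = 24·1257 + 82 = 30250, q_3 = 24·46 + 3 = 1107 → 30250/1107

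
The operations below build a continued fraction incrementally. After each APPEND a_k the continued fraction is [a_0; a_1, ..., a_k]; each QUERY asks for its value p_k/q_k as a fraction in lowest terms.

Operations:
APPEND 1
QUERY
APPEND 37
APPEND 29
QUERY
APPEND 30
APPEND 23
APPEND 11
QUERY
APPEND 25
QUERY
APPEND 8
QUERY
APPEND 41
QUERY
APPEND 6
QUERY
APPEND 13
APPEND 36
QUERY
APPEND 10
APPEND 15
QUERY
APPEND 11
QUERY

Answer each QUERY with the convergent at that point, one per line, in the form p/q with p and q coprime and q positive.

1/1
1103/1074
8426645/8205092
211429172/205870285
1699860021/1655167372
69905690033/68067732537
421134000219/410061562594
200028450943899/194769311227918
30287465807921949/29491149016109503
335167953044273309/326355731157529972

APPEND 1: p_0 = 1·1 + 0 = 1, q_0 = 1·0 + 1 = 1 → 1/1
APPEND 37: p_1 = 37·1 + 1 = 38, q_1 = 37·1 + 0 = 37 → 38/37
APPEND 29: p_2 = 29·38 + 1 = 1103, q_2 = 29·37 + 1 = 1074 → 1103/1074
APPEND 30: p_3 = 30·1103 + 38 = 33128, q_3 = 30·1074 + 37 = 32257 → 33128/32257
APPEND 23: p_4 = 23·33128 + 1103 = 763047, q_4 = 23·32257 + 1074 = 742985 → 763047/742985
APPEND 11: p_5 = 11·763047 + 33128 = 8426645, q_5 = 11·742985 + 32257 = 8205092 → 8426645/8205092
APPEND 25: p_6 = 25·8426645 + 763047 = 211429172, q_6 = 25·8205092 + 742985 = 205870285 → 211429172/205870285
APPEND 8: p_7 = 8·211429172 + 8426645 = 1699860021, q_7 = 8·205870285 + 8205092 = 1655167372 → 1699860021/1655167372
APPEND 41: p_8 = 41·1699860021 + 211429172 = 69905690033, q_8 = 41·1655167372 + 205870285 = 68067732537 → 69905690033/68067732537
APPEND 6: p_9 = 6·69905690033 + 1699860021 = 421134000219, q_9 = 6·68067732537 + 1655167372 = 410061562594 → 421134000219/410061562594
APPEND 13: p_10 = 13·421134000219 + 69905690033 = 5544647692880, q_10 = 13·410061562594 + 68067732537 = 5398868046259 → 5544647692880/5398868046259
APPEND 36: p_11 = 36·5544647692880 + 421134000219 = 200028450943899, q_11 = 36·5398868046259 + 410061562594 = 194769311227918 → 200028450943899/194769311227918
APPEND 10: p_12 = 10·200028450943899 + 5544647692880 = 2005829157131870, q_12 = 10·194769311227918 + 5398868046259 = 1953091980325439 → 2005829157131870/1953091980325439
APPEND 15: p_13 = 15·2005829157131870 + 200028450943899 = 30287465807921949, q_13 = 15·1953091980325439 + 194769311227918 = 29491149016109503 → 30287465807921949/29491149016109503
APPEND 11: p_14 = 11·30287465807921949 + 2005829157131870 = 335167953044273309, q_14 = 11·29491149016109503 + 1953091980325439 = 326355731157529972 → 335167953044273309/326355731157529972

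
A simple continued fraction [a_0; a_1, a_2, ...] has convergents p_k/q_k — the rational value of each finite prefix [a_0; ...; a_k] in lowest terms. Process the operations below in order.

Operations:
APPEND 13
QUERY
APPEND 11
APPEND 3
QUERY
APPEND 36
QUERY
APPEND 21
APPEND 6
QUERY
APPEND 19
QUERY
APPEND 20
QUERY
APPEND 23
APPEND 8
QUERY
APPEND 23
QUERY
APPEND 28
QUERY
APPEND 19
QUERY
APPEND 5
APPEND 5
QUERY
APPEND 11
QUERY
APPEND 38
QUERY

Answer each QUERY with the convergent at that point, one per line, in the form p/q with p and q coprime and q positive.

13/1
445/34
16164/1235
2055498/157049
39394351/3009900
789942518/60355049
146454520638/11189763265
3386662046939/258755731122
94972991834930/7256350234681
1807873506910609/138129410190061
47479576138850484/3627646416114991
531409678053743299/40602013978449887
20241047342181095846/1546504177597210697

APPEND 13: p_0 = 13·1 + 0 = 13, q_0 = 13·0 + 1 = 1 → 13/1
APPEND 11: p_1 = 11·13 + 1 = 144, q_1 = 11·1 + 0 = 11 → 144/11
APPEND 3: p_2 = 3·144 + 13 = 445, q_2 = 3·11 + 1 = 34 → 445/34
APPEND 36: p_3 = 36·445 + 144 = 16164, q_3 = 36·34 + 11 = 1235 → 16164/1235
APPEND 21: p_4 = 21·16164 + 445 = 339889, q_4 = 21·1235 + 34 = 25969 → 339889/25969
APPEND 6: p_5 = 6·339889 + 16164 = 2055498, q_5 = 6·25969 + 1235 = 157049 → 2055498/157049
APPEND 19: p_6 = 19·2055498 + 339889 = 39394351, q_6 = 19·157049 + 25969 = 3009900 → 39394351/3009900
APPEND 20: p_7 = 20·39394351 + 2055498 = 789942518, q_7 = 20·3009900 + 157049 = 60355049 → 789942518/60355049
APPEND 23: p_8 = 23·789942518 + 39394351 = 18208072265, q_8 = 23·60355049 + 3009900 = 1391176027 → 18208072265/1391176027
APPEND 8: p_9 = 8·18208072265 + 789942518 = 146454520638, q_9 = 8·1391176027 + 60355049 = 11189763265 → 146454520638/11189763265
APPEND 23: p_10 = 23·146454520638 + 18208072265 = 3386662046939, q_10 = 23·11189763265 + 1391176027 = 258755731122 → 3386662046939/258755731122
APPEND 28: p_11 = 28·3386662046939 + 146454520638 = 94972991834930, q_11 = 28·258755731122 + 11189763265 = 7256350234681 → 94972991834930/7256350234681
APPEND 19: p_12 = 19·94972991834930 + 3386662046939 = 1807873506910609, q_12 = 19·7256350234681 + 258755731122 = 138129410190061 → 1807873506910609/138129410190061
APPEND 5: p_13 = 5·1807873506910609 + 94972991834930 = 9134340526387975, q_13 = 5·138129410190061 + 7256350234681 = 697903401184986 → 9134340526387975/697903401184986
APPEND 5: p_14 = 5·9134340526387975 + 1807873506910609 = 47479576138850484, q_14 = 5·697903401184986 + 138129410190061 = 3627646416114991 → 47479576138850484/3627646416114991
APPEND 11: p_15 = 11·47479576138850484 + 9134340526387975 = 531409678053743299, q_15 = 11·3627646416114991 + 697903401184986 = 40602013978449887 → 531409678053743299/40602013978449887
APPEND 38: p_16 = 38·531409678053743299 + 47479576138850484 = 20241047342181095846, q_16 = 38·40602013978449887 + 3627646416114991 = 1546504177597210697 → 20241047342181095846/1546504177597210697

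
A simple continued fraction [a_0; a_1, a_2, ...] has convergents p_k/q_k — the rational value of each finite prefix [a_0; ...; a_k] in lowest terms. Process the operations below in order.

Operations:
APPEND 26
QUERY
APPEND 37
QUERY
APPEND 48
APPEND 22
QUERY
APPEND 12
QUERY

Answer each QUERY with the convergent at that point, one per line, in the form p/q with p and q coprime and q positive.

26/1
963/37
1018463/39131
12267806/471349

APPEND 26: p_0 = 26·1 + 0 = 26, q_0 = 26·0 + 1 = 1 → 26/1
APPEND 37: p_1 = 37·26 + 1 = 963, q_1 = 37·1 + 0 = 37 → 963/37
APPEND 48: p_2 = 48·963 + 26 = 46250, q_2 = 48·37 + 1 = 1777 → 46250/1777
APPEND 22: p_3 = 22·46250 + 963 = 1018463, q_3 = 22·1777 + 37 = 39131 → 1018463/39131
APPEND 12: p_4 = 12·1018463 + 46250 = 12267806, q_4 = 12·39131 + 1777 = 471349 → 12267806/471349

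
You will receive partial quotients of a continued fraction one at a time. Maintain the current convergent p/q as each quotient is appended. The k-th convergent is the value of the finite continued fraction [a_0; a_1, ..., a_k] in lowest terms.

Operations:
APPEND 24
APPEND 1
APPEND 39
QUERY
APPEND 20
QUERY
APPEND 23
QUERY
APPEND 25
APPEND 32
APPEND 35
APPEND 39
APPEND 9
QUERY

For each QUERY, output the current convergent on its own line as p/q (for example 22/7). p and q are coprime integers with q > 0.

APPEND 24: p_0 = 24·1 + 0 = 24, q_0 = 24·0 + 1 = 1 → 24/1
APPEND 1: p_1 = 1·24 + 1 = 25, q_1 = 1·1 + 0 = 1 → 25/1
APPEND 39: p_2 = 39·25 + 24 = 999, q_2 = 39·1 + 1 = 40 → 999/40
APPEND 20: p_3 = 20·999 + 25 = 20005, q_3 = 20·40 + 1 = 801 → 20005/801
APPEND 23: p_4 = 23·20005 + 999 = 461114, q_4 = 23·801 + 40 = 18463 → 461114/18463
APPEND 25: p_5 = 25·461114 + 20005 = 11547855, q_5 = 25·18463 + 801 = 462376 → 11547855/462376
APPEND 32: p_6 = 32·11547855 + 461114 = 369992474, q_6 = 32·462376 + 18463 = 14814495 → 369992474/14814495
APPEND 35: p_7 = 35·369992474 + 11547855 = 12961284445, q_7 = 35·14814495 + 462376 = 518969701 → 12961284445/518969701
APPEND 39: p_8 = 39·12961284445 + 369992474 = 505860085829, q_8 = 39·518969701 + 14814495 = 20254632834 → 505860085829/20254632834
APPEND 9: p_9 = 9·505860085829 + 12961284445 = 4565702056906, q_9 = 9·20254632834 + 518969701 = 182810665207 → 4565702056906/182810665207

999/40
20005/801
461114/18463
4565702056906/182810665207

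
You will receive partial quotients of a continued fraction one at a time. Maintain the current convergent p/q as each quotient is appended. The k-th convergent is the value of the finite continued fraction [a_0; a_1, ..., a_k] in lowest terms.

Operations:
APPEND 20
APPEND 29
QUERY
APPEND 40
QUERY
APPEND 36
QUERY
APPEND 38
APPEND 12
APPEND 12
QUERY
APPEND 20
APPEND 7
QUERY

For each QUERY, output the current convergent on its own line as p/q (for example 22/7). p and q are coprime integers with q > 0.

581/29
23260/1161
837941/41825
4630482902/231125995
655580616281/32722660994

APPEND 20: p_0 = 20·1 + 0 = 20, q_0 = 20·0 + 1 = 1 → 20/1
APPEND 29: p_1 = 29·20 + 1 = 581, q_1 = 29·1 + 0 = 29 → 581/29
APPEND 40: p_2 = 40·581 + 20 = 23260, q_2 = 40·29 + 1 = 1161 → 23260/1161
APPEND 36: p_3 = 36·23260 + 581 = 837941, q_3 = 36·1161 + 29 = 41825 → 837941/41825
APPEND 38: p_4 = 38·837941 + 23260 = 31865018, q_4 = 38·41825 + 1161 = 1590511 → 31865018/1590511
APPEND 12: p_5 = 12·31865018 + 837941 = 383218157, q_5 = 12·1590511 + 41825 = 19127957 → 383218157/19127957
APPEND 12: p_6 = 12·383218157 + 31865018 = 4630482902, q_6 = 12·19127957 + 1590511 = 231125995 → 4630482902/231125995
APPEND 20: p_7 = 20·4630482902 + 383218157 = 92992876197, q_7 = 20·231125995 + 19127957 = 4641647857 → 92992876197/4641647857
APPEND 7: p_8 = 7·92992876197 + 4630482902 = 655580616281, q_8 = 7·4641647857 + 231125995 = 32722660994 → 655580616281/32722660994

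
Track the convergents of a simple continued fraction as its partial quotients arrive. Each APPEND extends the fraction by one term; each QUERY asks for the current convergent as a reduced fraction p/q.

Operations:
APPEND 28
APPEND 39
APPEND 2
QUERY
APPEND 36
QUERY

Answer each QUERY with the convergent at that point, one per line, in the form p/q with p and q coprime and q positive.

2214/79
80797/2883

APPEND 28: p_0 = 28·1 + 0 = 28, q_0 = 28·0 + 1 = 1 → 28/1
APPEND 39: p_1 = 39·28 + 1 = 1093, q_1 = 39·1 + 0 = 39 → 1093/39
APPEND 2: p_2 = 2·1093 + 28 = 2214, q_2 = 2·39 + 1 = 79 → 2214/79
APPEND 36: p_3 = 36·2214 + 1093 = 80797, q_3 = 36·79 + 39 = 2883 → 80797/2883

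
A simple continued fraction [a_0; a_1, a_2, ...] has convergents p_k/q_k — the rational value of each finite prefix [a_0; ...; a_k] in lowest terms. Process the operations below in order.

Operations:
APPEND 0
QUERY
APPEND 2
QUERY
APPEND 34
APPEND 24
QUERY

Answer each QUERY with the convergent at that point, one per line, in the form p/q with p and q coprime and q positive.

APPEND 0: p_0 = 0·1 + 0 = 0, q_0 = 0·0 + 1 = 1 → 0/1
APPEND 2: p_1 = 2·0 + 1 = 1, q_1 = 2·1 + 0 = 2 → 1/2
APPEND 34: p_2 = 34·1 + 0 = 34, q_2 = 34·2 + 1 = 69 → 34/69
APPEND 24: p_3 = 24·34 + 1 = 817, q_3 = 24·69 + 2 = 1658 → 817/1658

0/1
1/2
817/1658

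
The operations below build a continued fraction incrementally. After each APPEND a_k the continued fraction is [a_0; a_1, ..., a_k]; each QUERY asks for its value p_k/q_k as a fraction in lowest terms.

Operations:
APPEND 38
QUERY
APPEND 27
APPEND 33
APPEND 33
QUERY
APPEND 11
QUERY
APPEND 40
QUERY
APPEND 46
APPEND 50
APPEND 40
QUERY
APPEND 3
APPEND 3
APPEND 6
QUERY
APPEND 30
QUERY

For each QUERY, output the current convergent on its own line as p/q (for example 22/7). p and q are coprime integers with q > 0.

APPEND 38: p_0 = 38·1 + 0 = 38, q_0 = 38·0 + 1 = 1 → 38/1
APPEND 27: p_1 = 27·38 + 1 = 1027, q_1 = 27·1 + 0 = 27 → 1027/27
APPEND 33: p_2 = 33·1027 + 38 = 33929, q_2 = 33·27 + 1 = 892 → 33929/892
APPEND 33: p_3 = 33·33929 + 1027 = 1120684, q_3 = 33·892 + 27 = 29463 → 1120684/29463
APPEND 11: p_4 = 11·1120684 + 33929 = 12361453, q_4 = 11·29463 + 892 = 324985 → 12361453/324985
APPEND 40: p_5 = 40·12361453 + 1120684 = 495578804, q_5 = 40·324985 + 29463 = 13028863 → 495578804/13028863
APPEND 46: p_6 = 46·495578804 + 12361453 = 22808986437, q_6 = 46·13028863 + 324985 = 599652683 → 22808986437/599652683
APPEND 50: p_7 = 50·22808986437 + 495578804 = 1140944900654, q_7 = 50·599652683 + 13028863 = 29995663013 → 1140944900654/29995663013
APPEND 40: p_8 = 40·1140944900654 + 22808986437 = 45660605012597, q_8 = 40·29995663013 + 599652683 = 1200426173203 → 45660605012597/1200426173203
APPEND 3: p_9 = 3·45660605012597 + 1140944900654 = 138122759938445, q_9 = 3·1200426173203 + 29995663013 = 3631274182622 → 138122759938445/3631274182622
APPEND 3: p_10 = 3·138122759938445 + 45660605012597 = 460028884827932, q_10 = 3·3631274182622 + 1200426173203 = 12094248721069 → 460028884827932/12094248721069
APPEND 6: p_11 = 6·460028884827932 + 138122759938445 = 2898296068906037, q_11 = 6·12094248721069 + 3631274182622 = 76196766509036 → 2898296068906037/76196766509036
APPEND 30: p_12 = 30·2898296068906037 + 460028884827932 = 87408910952009042, q_12 = 30·76196766509036 + 12094248721069 = 2297997243992149 → 87408910952009042/2297997243992149

38/1
1120684/29463
12361453/324985
495578804/13028863
45660605012597/1200426173203
2898296068906037/76196766509036
87408910952009042/2297997243992149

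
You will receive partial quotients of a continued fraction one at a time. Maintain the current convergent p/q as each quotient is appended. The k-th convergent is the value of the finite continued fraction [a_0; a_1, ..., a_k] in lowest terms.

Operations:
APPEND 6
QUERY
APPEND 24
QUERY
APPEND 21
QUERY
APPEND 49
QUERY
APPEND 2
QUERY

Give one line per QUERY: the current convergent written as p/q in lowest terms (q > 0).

6/1
145/24
3051/505
149644/24769
302339/50043

APPEND 6: p_0 = 6·1 + 0 = 6, q_0 = 6·0 + 1 = 1 → 6/1
APPEND 24: p_1 = 24·6 + 1 = 145, q_1 = 24·1 + 0 = 24 → 145/24
APPEND 21: p_2 = 21·145 + 6 = 3051, q_2 = 21·24 + 1 = 505 → 3051/505
APPEND 49: p_3 = 49·3051 + 145 = 149644, q_3 = 49·505 + 24 = 24769 → 149644/24769
APPEND 2: p_4 = 2·149644 + 3051 = 302339, q_4 = 2·24769 + 505 = 50043 → 302339/50043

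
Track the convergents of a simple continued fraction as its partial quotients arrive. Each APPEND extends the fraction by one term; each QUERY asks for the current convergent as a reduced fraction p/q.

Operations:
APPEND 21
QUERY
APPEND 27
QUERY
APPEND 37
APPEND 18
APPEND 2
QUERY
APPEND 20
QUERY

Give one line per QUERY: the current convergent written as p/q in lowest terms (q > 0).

APPEND 21: p_0 = 21·1 + 0 = 21, q_0 = 21·0 + 1 = 1 → 21/1
APPEND 27: p_1 = 27·21 + 1 = 568, q_1 = 27·1 + 0 = 27 → 568/27
APPEND 37: p_2 = 37·568 + 21 = 21037, q_2 = 37·27 + 1 = 1000 → 21037/1000
APPEND 18: p_3 = 18·21037 + 568 = 379234, q_3 = 18·1000 + 27 = 18027 → 379234/18027
APPEND 2: p_4 = 2·379234 + 21037 = 779505, q_4 = 2·18027 + 1000 = 37054 → 779505/37054
APPEND 20: p_5 = 20·779505 + 379234 = 15969334, q_5 = 20·37054 + 18027 = 759107 → 15969334/759107

21/1
568/27
779505/37054
15969334/759107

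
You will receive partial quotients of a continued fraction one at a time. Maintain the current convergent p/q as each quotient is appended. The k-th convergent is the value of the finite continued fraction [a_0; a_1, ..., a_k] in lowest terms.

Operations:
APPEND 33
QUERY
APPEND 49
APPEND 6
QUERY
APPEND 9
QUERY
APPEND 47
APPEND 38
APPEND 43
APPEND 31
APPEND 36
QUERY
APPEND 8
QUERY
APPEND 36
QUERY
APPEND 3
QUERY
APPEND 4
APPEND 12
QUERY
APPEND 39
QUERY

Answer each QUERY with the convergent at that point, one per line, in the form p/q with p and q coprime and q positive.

33/1
9741/295
89287/2704
7691862698719/232943169097
61748373302900/1870010207821
2230633301603119/67553310650653
6753648278112257/204529942159780
357696365246738021/10832606893637056
13979403471036834966/423357341931134957

APPEND 33: p_0 = 33·1 + 0 = 33, q_0 = 33·0 + 1 = 1 → 33/1
APPEND 49: p_1 = 49·33 + 1 = 1618, q_1 = 49·1 + 0 = 49 → 1618/49
APPEND 6: p_2 = 6·1618 + 33 = 9741, q_2 = 6·49 + 1 = 295 → 9741/295
APPEND 9: p_3 = 9·9741 + 1618 = 89287, q_3 = 9·295 + 49 = 2704 → 89287/2704
APPEND 47: p_4 = 47·89287 + 9741 = 4206230, q_4 = 47·2704 + 295 = 127383 → 4206230/127383
APPEND 38: p_5 = 38·4206230 + 89287 = 159926027, q_5 = 38·127383 + 2704 = 4843258 → 159926027/4843258
APPEND 43: p_6 = 43·159926027 + 4206230 = 6881025391, q_6 = 43·4843258 + 127383 = 208387477 → 6881025391/208387477
APPEND 31: p_7 = 31·6881025391 + 159926027 = 213471713148, q_7 = 31·208387477 + 4843258 = 6464855045 → 213471713148/6464855045
APPEND 36: p_8 = 36·213471713148 + 6881025391 = 7691862698719, q_8 = 36·6464855045 + 208387477 = 232943169097 → 7691862698719/232943169097
APPEND 8: p_9 = 8·7691862698719 + 213471713148 = 61748373302900, q_9 = 8·232943169097 + 6464855045 = 1870010207821 → 61748373302900/1870010207821
APPEND 36: p_10 = 36·61748373302900 + 7691862698719 = 2230633301603119, q_10 = 36·1870010207821 + 232943169097 = 67553310650653 → 2230633301603119/67553310650653
APPEND 3: p_11 = 3·2230633301603119 + 61748373302900 = 6753648278112257, q_11 = 3·67553310650653 + 1870010207821 = 204529942159780 → 6753648278112257/204529942159780
APPEND 4: p_12 = 4·6753648278112257 + 2230633301603119 = 29245226414052147, q_12 = 4·204529942159780 + 67553310650653 = 885673079289773 → 29245226414052147/885673079289773
APPEND 12: p_13 = 12·29245226414052147 + 6753648278112257 = 357696365246738021, q_13 = 12·885673079289773 + 204529942159780 = 10832606893637056 → 357696365246738021/10832606893637056
APPEND 39: p_14 = 39·357696365246738021 + 29245226414052147 = 13979403471036834966, q_14 = 39·10832606893637056 + 885673079289773 = 423357341931134957 → 13979403471036834966/423357341931134957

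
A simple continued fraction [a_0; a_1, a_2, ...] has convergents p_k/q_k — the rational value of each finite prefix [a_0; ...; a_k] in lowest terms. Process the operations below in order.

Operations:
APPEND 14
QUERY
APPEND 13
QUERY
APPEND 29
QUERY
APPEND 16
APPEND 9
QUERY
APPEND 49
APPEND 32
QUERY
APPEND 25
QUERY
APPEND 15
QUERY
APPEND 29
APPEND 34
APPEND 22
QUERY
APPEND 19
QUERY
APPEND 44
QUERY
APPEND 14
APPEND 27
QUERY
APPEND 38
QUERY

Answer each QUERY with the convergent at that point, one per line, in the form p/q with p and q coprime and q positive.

APPEND 14: p_0 = 14·1 + 0 = 14, q_0 = 14·0 + 1 = 1 → 14/1
APPEND 13: p_1 = 13·14 + 1 = 183, q_1 = 13·1 + 0 = 13 → 183/13
APPEND 29: p_2 = 29·183 + 14 = 5321, q_2 = 29·13 + 1 = 378 → 5321/378
APPEND 16: p_3 = 16·5321 + 183 = 85319, q_3 = 16·378 + 13 = 6061 → 85319/6061
APPEND 9: p_4 = 9·85319 + 5321 = 773192, q_4 = 9·6061 + 378 = 54927 → 773192/54927
APPEND 49: p_5 = 49·773192 + 85319 = 37971727, q_5 = 49·54927 + 6061 = 2697484 → 37971727/2697484
APPEND 32: p_6 = 32·37971727 + 773192 = 1215868456, q_6 = 32·2697484 + 54927 = 86374415 → 1215868456/86374415
APPEND 25: p_7 = 25·1215868456 + 37971727 = 30434683127, q_7 = 25·86374415 + 2697484 = 2162057859 → 30434683127/2162057859
APPEND 15: p_8 = 15·30434683127 + 1215868456 = 457736115361, q_8 = 15·2162057859 + 86374415 = 32517242300 → 457736115361/32517242300
APPEND 29: p_9 = 29·457736115361 + 30434683127 = 13304782028596, q_9 = 29·32517242300 + 2162057859 = 945162084559 → 13304782028596/945162084559
APPEND 34: p_10 = 34·13304782028596 + 457736115361 = 452820325087625, q_10 = 34·945162084559 + 32517242300 = 32168028117306 → 452820325087625/32168028117306
APPEND 22: p_11 = 22·452820325087625 + 13304782028596 = 9975351933956346, q_11 = 22·32168028117306 + 945162084559 = 708641780665291 → 9975351933956346/708641780665291
APPEND 19: p_12 = 19·9975351933956346 + 452820325087625 = 189984507070258199, q_12 = 19·708641780665291 + 32168028117306 = 13496361860757835 → 189984507070258199/13496361860757835
APPEND 44: p_13 = 44·189984507070258199 + 9975351933956346 = 8369293663025317102, q_13 = 44·13496361860757835 + 708641780665291 = 594548563654010031 → 8369293663025317102/594548563654010031
APPEND 14: p_14 = 14·8369293663025317102 + 189984507070258199 = 117360095789424697627, q_14 = 14·594548563654010031 + 13496361860757835 = 8337176253016898269 → 117360095789424697627/8337176253016898269
APPEND 27: p_15 = 27·117360095789424697627 + 8369293663025317102 = 3177091879977492153031, q_15 = 27·8337176253016898269 + 594548563654010031 = 225698307395110263294 → 3177091879977492153031/225698307395110263294
APPEND 38: p_16 = 38·3177091879977492153031 + 117360095789424697627 = 120846851534934126512805, q_16 = 38·225698307395110263294 + 8337176253016898269 = 8584872857267206903441 → 120846851534934126512805/8584872857267206903441

14/1
183/13
5321/378
773192/54927
1215868456/86374415
30434683127/2162057859
457736115361/32517242300
9975351933956346/708641780665291
189984507070258199/13496361860757835
8369293663025317102/594548563654010031
3177091879977492153031/225698307395110263294
120846851534934126512805/8584872857267206903441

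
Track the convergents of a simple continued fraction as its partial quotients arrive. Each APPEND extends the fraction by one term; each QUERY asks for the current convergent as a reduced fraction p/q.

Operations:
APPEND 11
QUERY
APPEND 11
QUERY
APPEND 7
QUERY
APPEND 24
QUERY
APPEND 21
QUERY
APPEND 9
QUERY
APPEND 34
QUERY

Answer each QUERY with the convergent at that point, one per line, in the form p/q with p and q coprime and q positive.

11/1
122/11
865/78
20882/1883
439387/39621
3975365/358472
135601797/12227669

APPEND 11: p_0 = 11·1 + 0 = 11, q_0 = 11·0 + 1 = 1 → 11/1
APPEND 11: p_1 = 11·11 + 1 = 122, q_1 = 11·1 + 0 = 11 → 122/11
APPEND 7: p_2 = 7·122 + 11 = 865, q_2 = 7·11 + 1 = 78 → 865/78
APPEND 24: p_3 = 24·865 + 122 = 20882, q_3 = 24·78 + 11 = 1883 → 20882/1883
APPEND 21: p_4 = 21·20882 + 865 = 439387, q_4 = 21·1883 + 78 = 39621 → 439387/39621
APPEND 9: p_5 = 9·439387 + 20882 = 3975365, q_5 = 9·39621 + 1883 = 358472 → 3975365/358472
APPEND 34: p_6 = 34·3975365 + 439387 = 135601797, q_6 = 34·358472 + 39621 = 12227669 → 135601797/12227669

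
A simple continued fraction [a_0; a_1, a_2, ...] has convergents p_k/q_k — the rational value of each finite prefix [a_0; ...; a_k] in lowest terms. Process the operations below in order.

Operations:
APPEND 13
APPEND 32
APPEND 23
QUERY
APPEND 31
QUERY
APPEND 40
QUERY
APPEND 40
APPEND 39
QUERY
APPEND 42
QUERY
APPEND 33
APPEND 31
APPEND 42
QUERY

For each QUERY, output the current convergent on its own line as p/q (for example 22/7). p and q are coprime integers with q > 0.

9604/737
298141/22879
11935244/915897
18642543383/1430607498
783464529987/60122173675
33745388069198516/2589582558715569

APPEND 13: p_0 = 13·1 + 0 = 13, q_0 = 13·0 + 1 = 1 → 13/1
APPEND 32: p_1 = 32·13 + 1 = 417, q_1 = 32·1 + 0 = 32 → 417/32
APPEND 23: p_2 = 23·417 + 13 = 9604, q_2 = 23·32 + 1 = 737 → 9604/737
APPEND 31: p_3 = 31·9604 + 417 = 298141, q_3 = 31·737 + 32 = 22879 → 298141/22879
APPEND 40: p_4 = 40·298141 + 9604 = 11935244, q_4 = 40·22879 + 737 = 915897 → 11935244/915897
APPEND 40: p_5 = 40·11935244 + 298141 = 477707901, q_5 = 40·915897 + 22879 = 36658759 → 477707901/36658759
APPEND 39: p_6 = 39·477707901 + 11935244 = 18642543383, q_6 = 39·36658759 + 915897 = 1430607498 → 18642543383/1430607498
APPEND 42: p_7 = 42·18642543383 + 477707901 = 783464529987, q_7 = 42·1430607498 + 36658759 = 60122173675 → 783464529987/60122173675
APPEND 33: p_8 = 33·783464529987 + 18642543383 = 25872972032954, q_8 = 33·60122173675 + 1430607498 = 1985462338773 → 25872972032954/1985462338773
APPEND 31: p_9 = 31·25872972032954 + 783464529987 = 802845597551561, q_9 = 31·1985462338773 + 60122173675 = 61609454675638 → 802845597551561/61609454675638
APPEND 42: p_10 = 42·802845597551561 + 25872972032954 = 33745388069198516, q_10 = 42·61609454675638 + 1985462338773 = 2589582558715569 → 33745388069198516/2589582558715569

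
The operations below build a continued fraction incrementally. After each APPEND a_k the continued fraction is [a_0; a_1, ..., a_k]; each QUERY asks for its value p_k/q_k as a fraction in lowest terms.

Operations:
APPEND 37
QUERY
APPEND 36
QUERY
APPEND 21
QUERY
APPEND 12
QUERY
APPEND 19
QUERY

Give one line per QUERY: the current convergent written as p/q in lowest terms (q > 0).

APPEND 37: p_0 = 37·1 + 0 = 37, q_0 = 37·0 + 1 = 1 → 37/1
APPEND 36: p_1 = 36·37 + 1 = 1333, q_1 = 36·1 + 0 = 36 → 1333/36
APPEND 21: p_2 = 21·1333 + 37 = 28030, q_2 = 21·36 + 1 = 757 → 28030/757
APPEND 12: p_3 = 12·28030 + 1333 = 337693, q_3 = 12·757 + 36 = 9120 → 337693/9120
APPEND 19: p_4 = 19·337693 + 28030 = 6444197, q_4 = 19·9120 + 757 = 174037 → 6444197/174037

37/1
1333/36
28030/757
337693/9120
6444197/174037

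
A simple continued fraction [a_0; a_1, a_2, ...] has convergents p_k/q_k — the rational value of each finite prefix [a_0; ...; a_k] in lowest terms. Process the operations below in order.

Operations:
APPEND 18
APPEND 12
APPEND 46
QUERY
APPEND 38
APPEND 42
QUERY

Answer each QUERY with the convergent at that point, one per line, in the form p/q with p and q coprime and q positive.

10000/553
15979114/883645

APPEND 18: p_0 = 18·1 + 0 = 18, q_0 = 18·0 + 1 = 1 → 18/1
APPEND 12: p_1 = 12·18 + 1 = 217, q_1 = 12·1 + 0 = 12 → 217/12
APPEND 46: p_2 = 46·217 + 18 = 10000, q_2 = 46·12 + 1 = 553 → 10000/553
APPEND 38: p_3 = 38·10000 + 217 = 380217, q_3 = 38·553 + 12 = 21026 → 380217/21026
APPEND 42: p_4 = 42·380217 + 10000 = 15979114, q_4 = 42·21026 + 553 = 883645 → 15979114/883645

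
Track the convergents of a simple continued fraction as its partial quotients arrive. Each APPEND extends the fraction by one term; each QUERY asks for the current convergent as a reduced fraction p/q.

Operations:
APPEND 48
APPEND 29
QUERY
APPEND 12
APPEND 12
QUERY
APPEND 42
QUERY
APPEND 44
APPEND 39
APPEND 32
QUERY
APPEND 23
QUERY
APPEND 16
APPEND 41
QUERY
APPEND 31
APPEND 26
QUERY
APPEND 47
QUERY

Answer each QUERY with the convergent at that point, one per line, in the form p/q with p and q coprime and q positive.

APPEND 48: p_0 = 48·1 + 0 = 48, q_0 = 48·0 + 1 = 1 → 48/1
APPEND 29: p_1 = 29·48 + 1 = 1393, q_1 = 29·1 + 0 = 29 → 1393/29
APPEND 12: p_2 = 12·1393 + 48 = 16764, q_2 = 12·29 + 1 = 349 → 16764/349
APPEND 12: p_3 = 12·16764 + 1393 = 202561, q_3 = 12·349 + 29 = 4217 → 202561/4217
APPEND 42: p_4 = 42·202561 + 16764 = 8524326, q_4 = 42·4217 + 349 = 177463 → 8524326/177463
APPEND 44: p_5 = 44·8524326 + 202561 = 375272905, q_5 = 44·177463 + 4217 = 7812589 → 375272905/7812589
APPEND 39: p_6 = 39·375272905 + 8524326 = 14644167621, q_6 = 39·7812589 + 177463 = 304868434 → 14644167621/304868434
APPEND 32: p_7 = 32·14644167621 + 375272905 = 468988636777, q_7 = 32·304868434 + 7812589 = 9763602477 → 468988636777/9763602477
APPEND 23: p_8 = 23·468988636777 + 14644167621 = 10801382813492, q_8 = 23·9763602477 + 304868434 = 224867725405 → 10801382813492/224867725405
APPEND 16: p_9 = 16·10801382813492 + 468988636777 = 173291113652649, q_9 = 16·224867725405 + 9763602477 = 3607647208957 → 173291113652649/3607647208957
APPEND 41: p_10 = 41·173291113652649 + 10801382813492 = 7115737042572101, q_10 = 41·3607647208957 + 224867725405 = 148138403292642 → 7115737042572101/148138403292642
APPEND 31: p_11 = 31·7115737042572101 + 173291113652649 = 220761139433387780, q_11 = 31·148138403292642 + 3607647208957 = 4595898149280859 → 220761139433387780/4595898149280859
APPEND 26: p_12 = 26·220761139433387780 + 7115737042572101 = 5746905362310654381, q_12 = 26·4595898149280859 + 148138403292642 = 119641490284594976 → 5746905362310654381/119641490284594976
APPEND 47: p_13 = 47·5746905362310654381 + 220761139433387780 = 270325313168034143687, q_13 = 47·119641490284594976 + 4595898149280859 = 5627745941525244731 → 270325313168034143687/5627745941525244731

1393/29
202561/4217
8524326/177463
468988636777/9763602477
10801382813492/224867725405
7115737042572101/148138403292642
5746905362310654381/119641490284594976
270325313168034143687/5627745941525244731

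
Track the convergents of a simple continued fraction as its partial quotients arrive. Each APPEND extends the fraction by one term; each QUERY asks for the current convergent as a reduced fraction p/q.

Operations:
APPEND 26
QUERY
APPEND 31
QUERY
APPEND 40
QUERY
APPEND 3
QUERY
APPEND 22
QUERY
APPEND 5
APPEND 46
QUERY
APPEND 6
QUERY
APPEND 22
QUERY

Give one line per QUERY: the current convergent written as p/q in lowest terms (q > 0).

APPEND 26: p_0 = 26·1 + 0 = 26, q_0 = 26·0 + 1 = 1 → 26/1
APPEND 31: p_1 = 31·26 + 1 = 807, q_1 = 31·1 + 0 = 31 → 807/31
APPEND 40: p_2 = 40·807 + 26 = 32306, q_2 = 40·31 + 1 = 1241 → 32306/1241
APPEND 3: p_3 = 3·32306 + 807 = 97725, q_3 = 3·1241 + 31 = 3754 → 97725/3754
APPEND 22: p_4 = 22·97725 + 32306 = 2182256, q_4 = 22·3754 + 1241 = 83829 → 2182256/83829
APPEND 5: p_5 = 5·2182256 + 97725 = 11009005, q_5 = 5·83829 + 3754 = 422899 → 11009005/422899
APPEND 46: p_6 = 46·11009005 + 2182256 = 508596486, q_6 = 46·422899 + 83829 = 19537183 → 508596486/19537183
APPEND 6: p_7 = 6·508596486 + 11009005 = 3062587921, q_7 = 6·19537183 + 422899 = 117645997 → 3062587921/117645997
APPEND 22: p_8 = 22·3062587921 + 508596486 = 67885530748, q_8 = 22·117645997 + 19537183 = 2607749117 → 67885530748/2607749117

26/1
807/31
32306/1241
97725/3754
2182256/83829
508596486/19537183
3062587921/117645997
67885530748/2607749117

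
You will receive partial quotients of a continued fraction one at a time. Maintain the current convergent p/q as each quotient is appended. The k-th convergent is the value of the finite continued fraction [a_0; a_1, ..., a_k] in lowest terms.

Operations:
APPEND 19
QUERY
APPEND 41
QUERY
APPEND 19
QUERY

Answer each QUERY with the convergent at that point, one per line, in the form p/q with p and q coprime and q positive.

19/1
780/41
14839/780

APPEND 19: p_0 = 19·1 + 0 = 19, q_0 = 19·0 + 1 = 1 → 19/1
APPEND 41: p_1 = 41·19 + 1 = 780, q_1 = 41·1 + 0 = 41 → 780/41
APPEND 19: p_2 = 19·780 + 19 = 14839, q_2 = 19·41 + 1 = 780 → 14839/780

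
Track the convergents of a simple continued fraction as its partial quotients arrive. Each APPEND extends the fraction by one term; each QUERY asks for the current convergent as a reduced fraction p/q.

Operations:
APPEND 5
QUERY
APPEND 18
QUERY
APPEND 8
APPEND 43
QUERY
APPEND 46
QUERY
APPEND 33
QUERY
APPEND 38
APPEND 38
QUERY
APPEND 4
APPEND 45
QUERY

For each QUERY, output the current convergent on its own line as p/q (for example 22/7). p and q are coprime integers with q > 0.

5/1
91/18
31610/6253
1454793/287783
48039779/9503092
69472762789/13742903694
12656783552584/2503728806169

APPEND 5: p_0 = 5·1 + 0 = 5, q_0 = 5·0 + 1 = 1 → 5/1
APPEND 18: p_1 = 18·5 + 1 = 91, q_1 = 18·1 + 0 = 18 → 91/18
APPEND 8: p_2 = 8·91 + 5 = 733, q_2 = 8·18 + 1 = 145 → 733/145
APPEND 43: p_3 = 43·733 + 91 = 31610, q_3 = 43·145 + 18 = 6253 → 31610/6253
APPEND 46: p_4 = 46·31610 + 733 = 1454793, q_4 = 46·6253 + 145 = 287783 → 1454793/287783
APPEND 33: p_5 = 33·1454793 + 31610 = 48039779, q_5 = 33·287783 + 6253 = 9503092 → 48039779/9503092
APPEND 38: p_6 = 38·48039779 + 1454793 = 1826966395, q_6 = 38·9503092 + 287783 = 361405279 → 1826966395/361405279
APPEND 38: p_7 = 38·1826966395 + 48039779 = 69472762789, q_7 = 38·361405279 + 9503092 = 13742903694 → 69472762789/13742903694
APPEND 4: p_8 = 4·69472762789 + 1826966395 = 279718017551, q_8 = 4·13742903694 + 361405279 = 55333020055 → 279718017551/55333020055
APPEND 45: p_9 = 45·279718017551 + 69472762789 = 12656783552584, q_9 = 45·55333020055 + 13742903694 = 2503728806169 → 12656783552584/2503728806169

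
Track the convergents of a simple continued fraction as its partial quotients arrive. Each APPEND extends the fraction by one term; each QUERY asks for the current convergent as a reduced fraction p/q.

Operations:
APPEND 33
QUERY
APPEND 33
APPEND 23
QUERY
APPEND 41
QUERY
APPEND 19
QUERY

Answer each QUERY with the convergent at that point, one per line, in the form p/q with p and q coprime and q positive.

APPEND 33: p_0 = 33·1 + 0 = 33, q_0 = 33·0 + 1 = 1 → 33/1
APPEND 33: p_1 = 33·33 + 1 = 1090, q_1 = 33·1 + 0 = 33 → 1090/33
APPEND 23: p_2 = 23·1090 + 33 = 25103, q_2 = 23·33 + 1 = 760 → 25103/760
APPEND 41: p_3 = 41·25103 + 1090 = 1030313, q_3 = 41·760 + 33 = 31193 → 1030313/31193
APPEND 19: p_4 = 19·1030313 + 25103 = 19601050, q_4 = 19·31193 + 760 = 593427 → 19601050/593427

33/1
25103/760
1030313/31193
19601050/593427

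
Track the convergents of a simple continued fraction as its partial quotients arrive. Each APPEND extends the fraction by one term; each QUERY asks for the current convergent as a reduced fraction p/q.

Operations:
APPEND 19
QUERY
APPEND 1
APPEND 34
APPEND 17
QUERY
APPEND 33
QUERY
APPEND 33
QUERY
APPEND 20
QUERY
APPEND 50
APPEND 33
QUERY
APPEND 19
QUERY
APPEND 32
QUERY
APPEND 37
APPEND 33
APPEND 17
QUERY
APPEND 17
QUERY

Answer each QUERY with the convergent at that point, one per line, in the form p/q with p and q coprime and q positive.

APPEND 19: p_0 = 19·1 + 0 = 19, q_0 = 19·0 + 1 = 1 → 19/1
APPEND 1: p_1 = 1·19 + 1 = 20, q_1 = 1·1 + 0 = 1 → 20/1
APPEND 34: p_2 = 34·20 + 19 = 699, q_2 = 34·1 + 1 = 35 → 699/35
APPEND 17: p_3 = 17·699 + 20 = 11903, q_3 = 17·35 + 1 = 596 → 11903/596
APPEND 33: p_4 = 33·11903 + 699 = 393498, q_4 = 33·596 + 35 = 19703 → 393498/19703
APPEND 33: p_5 = 33·393498 + 11903 = 12997337, q_5 = 33·19703 + 596 = 650795 → 12997337/650795
APPEND 20: p_6 = 20·12997337 + 393498 = 260340238, q_6 = 20·650795 + 19703 = 13035603 → 260340238/13035603
APPEND 50: p_7 = 50·260340238 + 12997337 = 13030009237, q_7 = 50·13035603 + 650795 = 652430945 → 13030009237/652430945
APPEND 33: p_8 = 33·13030009237 + 260340238 = 430250645059, q_8 = 33·652430945 + 13035603 = 21543256788 → 430250645059/21543256788
APPEND 19: p_9 = 19·430250645059 + 13030009237 = 8187792265358, q_9 = 19·21543256788 + 652430945 = 409974309917 → 8187792265358/409974309917
APPEND 32: p_10 = 32·8187792265358 + 430250645059 = 262439603136515, q_10 = 32·409974309917 + 21543256788 = 13140721174132 → 262439603136515/13140721174132
APPEND 37: p_11 = 37·262439603136515 + 8187792265358 = 9718453108316413, q_11 = 37·13140721174132 + 409974309917 = 486616657752801 → 9718453108316413/486616657752801
APPEND 33: p_12 = 33·9718453108316413 + 262439603136515 = 320971392177578144, q_12 = 33·486616657752801 + 13140721174132 = 16071490427016565 → 320971392177578144/16071490427016565
APPEND 17: p_13 = 17·320971392177578144 + 9718453108316413 = 5466232120127144861, q_13 = 17·16071490427016565 + 486616657752801 = 273701953917034406 → 5466232120127144861/273701953917034406
APPEND 17: p_14 = 17·5466232120127144861 + 320971392177578144 = 93246917434339040781, q_14 = 17·273701953917034406 + 16071490427016565 = 4669004707016601467 → 93246917434339040781/4669004707016601467

19/1
11903/596
393498/19703
12997337/650795
260340238/13035603
430250645059/21543256788
8187792265358/409974309917
262439603136515/13140721174132
5466232120127144861/273701953917034406
93246917434339040781/4669004707016601467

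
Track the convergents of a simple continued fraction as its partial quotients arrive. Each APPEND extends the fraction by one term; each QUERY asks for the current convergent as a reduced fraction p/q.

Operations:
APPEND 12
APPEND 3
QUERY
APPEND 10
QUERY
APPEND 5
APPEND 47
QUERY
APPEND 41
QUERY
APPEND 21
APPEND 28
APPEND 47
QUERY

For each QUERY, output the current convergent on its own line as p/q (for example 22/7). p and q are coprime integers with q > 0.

37/3
382/31
91891/7457
3769478/305895
104550638959/8484335949

APPEND 12: p_0 = 12·1 + 0 = 12, q_0 = 12·0 + 1 = 1 → 12/1
APPEND 3: p_1 = 3·12 + 1 = 37, q_1 = 3·1 + 0 = 3 → 37/3
APPEND 10: p_2 = 10·37 + 12 = 382, q_2 = 10·3 + 1 = 31 → 382/31
APPEND 5: p_3 = 5·382 + 37 = 1947, q_3 = 5·31 + 3 = 158 → 1947/158
APPEND 47: p_4 = 47·1947 + 382 = 91891, q_4 = 47·158 + 31 = 7457 → 91891/7457
APPEND 41: p_5 = 41·91891 + 1947 = 3769478, q_5 = 41·7457 + 158 = 305895 → 3769478/305895
APPEND 21: p_6 = 21·3769478 + 91891 = 79250929, q_6 = 21·305895 + 7457 = 6431252 → 79250929/6431252
APPEND 28: p_7 = 28·79250929 + 3769478 = 2222795490, q_7 = 28·6431252 + 305895 = 180380951 → 2222795490/180380951
APPEND 47: p_8 = 47·2222795490 + 79250929 = 104550638959, q_8 = 47·180380951 + 6431252 = 8484335949 → 104550638959/8484335949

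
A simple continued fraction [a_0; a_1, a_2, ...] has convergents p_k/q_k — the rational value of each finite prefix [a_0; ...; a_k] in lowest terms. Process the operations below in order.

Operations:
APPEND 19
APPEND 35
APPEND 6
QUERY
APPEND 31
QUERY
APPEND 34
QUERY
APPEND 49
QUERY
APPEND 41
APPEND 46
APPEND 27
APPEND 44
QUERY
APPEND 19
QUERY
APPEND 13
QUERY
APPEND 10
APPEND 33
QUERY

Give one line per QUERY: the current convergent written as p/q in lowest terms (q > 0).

4015/211
125131/6576
4258469/223795
208790112/10972531
469060230696186/24650486907067
8922795884315381/468919018767148
116465406726796139/6120597730879991
38844501890751929582/2041392176540592905

APPEND 19: p_0 = 19·1 + 0 = 19, q_0 = 19·0 + 1 = 1 → 19/1
APPEND 35: p_1 = 35·19 + 1 = 666, q_1 = 35·1 + 0 = 35 → 666/35
APPEND 6: p_2 = 6·666 + 19 = 4015, q_2 = 6·35 + 1 = 211 → 4015/211
APPEND 31: p_3 = 31·4015 + 666 = 125131, q_3 = 31·211 + 35 = 6576 → 125131/6576
APPEND 34: p_4 = 34·125131 + 4015 = 4258469, q_4 = 34·6576 + 211 = 223795 → 4258469/223795
APPEND 49: p_5 = 49·4258469 + 125131 = 208790112, q_5 = 49·223795 + 6576 = 10972531 → 208790112/10972531
APPEND 41: p_6 = 41·208790112 + 4258469 = 8564653061, q_6 = 41·10972531 + 223795 = 450097566 → 8564653061/450097566
APPEND 46: p_7 = 46·8564653061 + 208790112 = 394182830918, q_7 = 46·450097566 + 10972531 = 20715460567 → 394182830918/20715460567
APPEND 27: p_8 = 27·394182830918 + 8564653061 = 10651501087847, q_8 = 27·20715460567 + 450097566 = 559767532875 → 10651501087847/559767532875
APPEND 44: p_9 = 44·10651501087847 + 394182830918 = 469060230696186, q_9 = 44·559767532875 + 20715460567 = 24650486907067 → 469060230696186/24650486907067
APPEND 19: p_10 = 19·469060230696186 + 10651501087847 = 8922795884315381, q_10 = 19·24650486907067 + 559767532875 = 468919018767148 → 8922795884315381/468919018767148
APPEND 13: p_11 = 13·8922795884315381 + 469060230696186 = 116465406726796139, q_11 = 13·468919018767148 + 24650486907067 = 6120597730879991 → 116465406726796139/6120597730879991
APPEND 10: p_12 = 10·116465406726796139 + 8922795884315381 = 1173576863152276771, q_12 = 10·6120597730879991 + 468919018767148 = 61674896327567058 → 1173576863152276771/61674896327567058
APPEND 33: p_13 = 33·1173576863152276771 + 116465406726796139 = 38844501890751929582, q_13 = 33·61674896327567058 + 6120597730879991 = 2041392176540592905 → 38844501890751929582/2041392176540592905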